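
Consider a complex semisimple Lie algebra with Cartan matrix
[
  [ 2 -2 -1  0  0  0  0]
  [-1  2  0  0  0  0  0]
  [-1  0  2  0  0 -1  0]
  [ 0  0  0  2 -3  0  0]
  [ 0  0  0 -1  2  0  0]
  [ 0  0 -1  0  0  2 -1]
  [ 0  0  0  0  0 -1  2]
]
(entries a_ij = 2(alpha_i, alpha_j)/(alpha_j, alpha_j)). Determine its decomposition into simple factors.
The diagram associated to this matrix has two connected components: the simple roots {alpha_1, alpha_2, alpha_3, alpha_6, alpha_7} form a chain of 5 nodes with a double edge at one end; the terminal node there is the unique short simple root (B_5), and {alpha_4, alpha_5} form two nodes joined by a triple edge (G_2). A semisimple Lie algebra decomposes uniquely as the direct sum of simple ideals, one per connected component of its Dynkin diagram, so g ≅ B_5 ⊕ G_2 (dimension 55 + 14 = 69).

type B_5 + type G_2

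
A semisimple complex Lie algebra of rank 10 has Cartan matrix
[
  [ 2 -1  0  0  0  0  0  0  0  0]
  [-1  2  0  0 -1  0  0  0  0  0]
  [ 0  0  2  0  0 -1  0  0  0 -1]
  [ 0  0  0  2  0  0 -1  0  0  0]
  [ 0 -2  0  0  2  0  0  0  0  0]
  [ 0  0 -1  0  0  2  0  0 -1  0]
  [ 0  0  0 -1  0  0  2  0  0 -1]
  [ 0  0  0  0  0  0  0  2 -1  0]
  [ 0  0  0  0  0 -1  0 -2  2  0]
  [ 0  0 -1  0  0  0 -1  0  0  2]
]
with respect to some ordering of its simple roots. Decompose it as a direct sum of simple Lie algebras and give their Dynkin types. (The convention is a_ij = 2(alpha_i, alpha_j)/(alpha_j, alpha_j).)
The diagram associated to this matrix has two connected components: the simple roots {alpha_3, alpha_4, alpha_6, alpha_7, alpha_8, alpha_9, alpha_10} form a chain of 7 nodes with a double edge at one end; the terminal node there is the unique short simple root (B_7), and {alpha_1, alpha_2, alpha_5} form a chain of 3 nodes with a double edge at one end; the terminal node there is the unique long simple root (C_3). A semisimple Lie algebra decomposes uniquely as the direct sum of simple ideals, one per connected component of its Dynkin diagram, so g ≅ B_7 ⊕ C_3 (dimension 105 + 21 = 126).

B_7 (so(15)) + C_3 (sp(6))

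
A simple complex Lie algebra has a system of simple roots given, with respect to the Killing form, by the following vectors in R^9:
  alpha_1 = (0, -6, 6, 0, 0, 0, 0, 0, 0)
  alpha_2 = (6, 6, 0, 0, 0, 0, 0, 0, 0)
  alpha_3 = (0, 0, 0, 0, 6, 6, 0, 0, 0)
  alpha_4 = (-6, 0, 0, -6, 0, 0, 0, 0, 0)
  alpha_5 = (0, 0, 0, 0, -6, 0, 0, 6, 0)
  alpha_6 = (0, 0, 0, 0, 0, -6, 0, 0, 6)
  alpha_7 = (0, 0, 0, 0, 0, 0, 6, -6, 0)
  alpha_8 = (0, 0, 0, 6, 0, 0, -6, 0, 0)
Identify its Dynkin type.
Compute the Cartan integers a_ij = 2(alpha_i, alpha_j)/(alpha_j, alpha_j); the resulting 8x8 Cartan matrix is
[[2, -1, 0, 0, 0, 0, 0, 0], [-1, 2, 0, -1, 0, 0, 0, 0], [0, 0, 2, 0, -1, -1, 0, 0], [0, -1, 0, 2, 0, 0, 0, -1], [0, 0, -1, 0, 2, 0, -1, 0], [0, 0, -1, 0, 0, 2, 0, 0], [0, 0, 0, 0, -1, 0, 2, -1], [0, 0, 0, -1, 0, 0, -1, 2]].
All simple roots have the same length, so the diagram is simply laced. The associated Dynkin diagram is a chain of 8 nodes with single edges (A_8), so the type is A_8 (the algebra sl(9)).

A_8 (sl(9))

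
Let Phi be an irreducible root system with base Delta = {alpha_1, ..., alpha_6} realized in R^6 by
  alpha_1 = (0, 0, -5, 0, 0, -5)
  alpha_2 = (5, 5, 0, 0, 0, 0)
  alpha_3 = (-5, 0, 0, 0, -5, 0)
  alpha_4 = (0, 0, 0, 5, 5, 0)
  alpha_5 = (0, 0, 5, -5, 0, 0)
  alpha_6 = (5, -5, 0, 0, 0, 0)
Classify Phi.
D_6

Compute the Cartan integers a_ij = 2(alpha_i, alpha_j)/(alpha_j, alpha_j); the resulting 6x6 Cartan matrix is
[[2, 0, 0, 0, -1, 0], [0, 2, -1, 0, 0, 0], [0, -1, 2, -1, 0, -1], [0, 0, -1, 2, -1, 0], [-1, 0, 0, -1, 2, 0], [0, 0, -1, 0, 0, 2]].
All simple roots have the same length, so the diagram is simply laced. The associated Dynkin diagram is a chain of 4 nodes with a fork of two nodes at one end (D_6), so the type is D_6 (the algebra so(12)).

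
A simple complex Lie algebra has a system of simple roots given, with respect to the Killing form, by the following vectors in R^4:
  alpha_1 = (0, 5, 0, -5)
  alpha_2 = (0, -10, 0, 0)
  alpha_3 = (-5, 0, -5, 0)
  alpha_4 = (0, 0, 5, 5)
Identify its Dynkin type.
type C_4

Compute the Cartan integers a_ij = 2(alpha_i, alpha_j)/(alpha_j, alpha_j); the resulting 4x4 Cartan matrix is
[[2, -1, 0, -1], [-2, 2, 0, 0], [0, 0, 2, -1], [-1, 0, -1, 2]].
The roots have two lengths (squared-length ratio 2:1); the short ones are alpha_{1,3,4}. The associated Dynkin diagram is a chain of 4 nodes with a double edge at one end; the terminal node there is the unique long simple root (C_4), so the type is C_4 (the algebra sp(8)).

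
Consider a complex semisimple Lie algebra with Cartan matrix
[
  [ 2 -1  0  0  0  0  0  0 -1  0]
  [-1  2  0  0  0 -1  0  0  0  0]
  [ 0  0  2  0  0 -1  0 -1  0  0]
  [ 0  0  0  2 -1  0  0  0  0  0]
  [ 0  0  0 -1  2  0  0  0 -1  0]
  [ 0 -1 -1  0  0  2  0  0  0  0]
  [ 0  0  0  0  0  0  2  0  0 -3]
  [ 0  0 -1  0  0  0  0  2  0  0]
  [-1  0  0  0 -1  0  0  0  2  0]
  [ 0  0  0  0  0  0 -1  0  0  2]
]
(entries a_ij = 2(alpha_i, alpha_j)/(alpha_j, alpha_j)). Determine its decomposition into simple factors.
The diagram associated to this matrix has two connected components: the simple roots {alpha_1, alpha_2, alpha_3, alpha_4, alpha_5, alpha_6, alpha_8, alpha_9} form a chain of 8 nodes with single edges (A_8), and {alpha_7, alpha_10} form two nodes joined by a triple edge (G_2). A semisimple Lie algebra decomposes uniquely as the direct sum of simple ideals, one per connected component of its Dynkin diagram, so g ≅ A_8 ⊕ G_2 (dimension 80 + 14 = 94).

A8 ⊕ G2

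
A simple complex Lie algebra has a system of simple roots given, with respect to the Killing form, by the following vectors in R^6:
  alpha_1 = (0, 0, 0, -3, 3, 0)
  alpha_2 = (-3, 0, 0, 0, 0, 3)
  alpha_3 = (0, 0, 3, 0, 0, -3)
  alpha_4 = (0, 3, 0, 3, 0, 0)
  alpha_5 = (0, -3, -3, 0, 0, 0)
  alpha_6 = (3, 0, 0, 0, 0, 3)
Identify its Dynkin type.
Compute the Cartan integers a_ij = 2(alpha_i, alpha_j)/(alpha_j, alpha_j); the resulting 6x6 Cartan matrix is
[[2, 0, 0, -1, 0, 0], [0, 2, -1, 0, 0, 0], [0, -1, 2, 0, -1, -1], [-1, 0, 0, 2, -1, 0], [0, 0, -1, -1, 2, 0], [0, 0, -1, 0, 0, 2]].
All simple roots have the same length, so the diagram is simply laced. The associated Dynkin diagram is a chain of 4 nodes with a fork of two nodes at one end (D_6), so the type is D_6 (the algebra so(12)).

D_6 (so(12))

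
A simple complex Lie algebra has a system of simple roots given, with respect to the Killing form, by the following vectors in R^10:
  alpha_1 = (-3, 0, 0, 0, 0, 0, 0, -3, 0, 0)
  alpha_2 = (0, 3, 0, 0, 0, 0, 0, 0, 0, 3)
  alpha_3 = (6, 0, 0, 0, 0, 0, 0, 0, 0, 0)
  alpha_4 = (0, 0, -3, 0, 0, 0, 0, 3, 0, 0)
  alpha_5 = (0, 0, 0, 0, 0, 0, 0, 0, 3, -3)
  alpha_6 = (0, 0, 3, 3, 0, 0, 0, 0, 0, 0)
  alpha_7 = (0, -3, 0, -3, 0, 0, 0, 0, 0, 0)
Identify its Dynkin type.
Compute the Cartan integers a_ij = 2(alpha_i, alpha_j)/(alpha_j, alpha_j); the resulting 7x7 Cartan matrix is
[[2, 0, -1, -1, 0, 0, 0], [0, 2, 0, 0, -1, 0, -1], [-2, 0, 2, 0, 0, 0, 0], [-1, 0, 0, 2, 0, -1, 0], [0, -1, 0, 0, 2, 0, 0], [0, 0, 0, -1, 0, 2, -1], [0, -1, 0, 0, 0, -1, 2]].
The roots have two lengths (squared-length ratio 2:1); the short ones are alpha_{1,2,4,5,6,7}. The associated Dynkin diagram is a chain of 7 nodes with a double edge at one end; the terminal node there is the unique long simple root (C_7), so the type is C_7 (the algebra sp(14)).

C_7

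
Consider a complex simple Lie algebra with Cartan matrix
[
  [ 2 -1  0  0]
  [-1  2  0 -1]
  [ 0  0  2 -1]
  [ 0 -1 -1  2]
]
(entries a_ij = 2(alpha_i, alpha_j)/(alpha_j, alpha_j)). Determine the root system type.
The matrix has rank 4 with 2's on the diagonal. Reading the off-diagonal entries as Dynkin edges (a single edge where a_ij = a_ji = -1; a double or triple edge where a_ij * a_ji = 2 or 3), the diagram is a chain of 4 nodes with single edges (A_4). One simple-root ordering that puts it in standard form is (alpha_1, alpha_2, alpha_4, alpha_3). So the algebra is type A_4, i.e. sl(5).

A_4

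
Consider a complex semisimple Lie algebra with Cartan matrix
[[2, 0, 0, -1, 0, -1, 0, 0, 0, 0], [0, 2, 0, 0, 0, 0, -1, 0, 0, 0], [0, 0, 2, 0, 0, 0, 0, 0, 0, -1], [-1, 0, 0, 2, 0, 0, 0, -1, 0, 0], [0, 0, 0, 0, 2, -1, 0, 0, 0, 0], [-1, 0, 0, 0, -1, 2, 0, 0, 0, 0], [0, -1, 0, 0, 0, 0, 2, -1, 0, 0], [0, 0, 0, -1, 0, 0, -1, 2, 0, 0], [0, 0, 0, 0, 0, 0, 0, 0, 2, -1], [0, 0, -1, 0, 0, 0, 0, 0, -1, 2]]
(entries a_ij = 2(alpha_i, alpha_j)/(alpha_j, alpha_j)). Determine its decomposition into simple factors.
The diagram associated to this matrix has two connected components: the simple roots {alpha_3, alpha_9, alpha_10} form a chain of 3 nodes with single edges (A_3), and {alpha_1, alpha_2, alpha_4, alpha_5, alpha_6, alpha_7, alpha_8} form a chain of 7 nodes with single edges (A_7). A semisimple Lie algebra decomposes uniquely as the direct sum of simple ideals, one per connected component of its Dynkin diagram, so g ≅ A_3 ⊕ A_7 (dimension 15 + 63 = 78).

A_3 ⊕ A_7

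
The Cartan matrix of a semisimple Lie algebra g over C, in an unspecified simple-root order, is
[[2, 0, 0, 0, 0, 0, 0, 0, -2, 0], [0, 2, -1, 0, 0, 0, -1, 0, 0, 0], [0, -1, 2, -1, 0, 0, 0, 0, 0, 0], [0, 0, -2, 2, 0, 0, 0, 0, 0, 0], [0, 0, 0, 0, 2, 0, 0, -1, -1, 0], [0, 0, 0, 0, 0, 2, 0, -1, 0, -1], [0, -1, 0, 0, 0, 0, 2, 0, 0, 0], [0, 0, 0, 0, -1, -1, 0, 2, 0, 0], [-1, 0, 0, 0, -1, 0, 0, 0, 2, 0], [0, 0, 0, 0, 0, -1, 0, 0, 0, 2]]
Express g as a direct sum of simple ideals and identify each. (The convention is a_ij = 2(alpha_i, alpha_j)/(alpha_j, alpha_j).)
The diagram associated to this matrix has two connected components: the simple roots {alpha_2, alpha_3, alpha_4, alpha_7} form a chain of 4 nodes with a double edge at one end; the terminal node there is the unique long simple root (C_4), and {alpha_1, alpha_5, alpha_6, alpha_8, alpha_9, alpha_10} form a chain of 6 nodes with a double edge at one end; the terminal node there is the unique long simple root (C_6). A semisimple Lie algebra decomposes uniquely as the direct sum of simple ideals, one per connected component of its Dynkin diagram, so g ≅ C_4 ⊕ C_6 (dimension 36 + 78 = 114).

C_4 ⊕ C_6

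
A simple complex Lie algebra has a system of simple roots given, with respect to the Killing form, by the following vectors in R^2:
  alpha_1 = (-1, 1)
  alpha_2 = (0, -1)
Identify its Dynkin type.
B_2

Compute the Cartan integers a_ij = 2(alpha_i, alpha_j)/(alpha_j, alpha_j); the resulting 2x2 Cartan matrix is
[[2, -2], [-1, 2]].
The roots have two lengths (squared-length ratio 2:1); the short ones are alpha_{2}. The associated Dynkin diagram is a chain of 2 nodes with a double edge at one end; the terminal node there is the unique short simple root (B_2), so the type is B_2 (the algebra so(5)).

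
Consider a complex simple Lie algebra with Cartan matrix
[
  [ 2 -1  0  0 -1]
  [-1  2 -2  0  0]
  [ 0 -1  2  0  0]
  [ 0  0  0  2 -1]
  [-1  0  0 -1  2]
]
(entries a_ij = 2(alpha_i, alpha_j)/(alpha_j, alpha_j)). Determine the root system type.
B_5

The matrix has rank 5 with 2's on the diagonal. Reading the off-diagonal entries as Dynkin edges (a single edge where a_ij = a_ji = -1; a double or triple edge where a_ij * a_ji = 2 or 3), the diagram is a chain of 5 nodes with a double edge at one end; the terminal node there is the unique short simple root (B_5). One simple-root ordering that puts it in standard form is (alpha_4, alpha_5, alpha_1, alpha_2, alpha_3). So the algebra is type B_5, i.e. so(11).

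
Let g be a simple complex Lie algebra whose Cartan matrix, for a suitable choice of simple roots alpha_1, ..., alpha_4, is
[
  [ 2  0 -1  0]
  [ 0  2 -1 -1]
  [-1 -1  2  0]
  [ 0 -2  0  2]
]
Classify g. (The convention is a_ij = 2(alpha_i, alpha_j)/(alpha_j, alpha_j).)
The matrix has rank 4 with 2's on the diagonal. Reading the off-diagonal entries as Dynkin edges (a single edge where a_ij = a_ji = -1; a double or triple edge where a_ij * a_ji = 2 or 3), the diagram is a chain of 4 nodes with a double edge at one end; the terminal node there is the unique long simple root (C_4). One simple-root ordering that puts it in standard form is (alpha_1, alpha_3, alpha_2, alpha_4). So the algebra is type C_4, i.e. sp(8).

C_4 (sp(8))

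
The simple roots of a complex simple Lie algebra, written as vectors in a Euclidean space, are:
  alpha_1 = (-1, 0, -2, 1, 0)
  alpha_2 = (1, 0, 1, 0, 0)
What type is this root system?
G_2

Compute the Cartan integers a_ij = 2(alpha_i, alpha_j)/(alpha_j, alpha_j); the resulting 2x2 Cartan matrix is
[[2, -3], [-1, 2]].
The roots have two lengths (squared-length ratio 3:1); the short ones are alpha_{2}. The associated Dynkin diagram is two nodes joined by a triple edge (G_2), so the type is G_2.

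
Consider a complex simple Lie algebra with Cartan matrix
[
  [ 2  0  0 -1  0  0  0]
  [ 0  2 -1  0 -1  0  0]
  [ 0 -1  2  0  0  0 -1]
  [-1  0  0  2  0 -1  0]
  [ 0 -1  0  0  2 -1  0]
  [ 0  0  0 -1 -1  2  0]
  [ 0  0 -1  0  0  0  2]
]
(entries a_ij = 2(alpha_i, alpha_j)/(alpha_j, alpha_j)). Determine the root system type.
type A_7

The matrix has rank 7 with 2's on the diagonal. Reading the off-diagonal entries as Dynkin edges (a single edge where a_ij = a_ji = -1; a double or triple edge where a_ij * a_ji = 2 or 3), the diagram is a chain of 7 nodes with single edges (A_7). One simple-root ordering that puts it in standard form is (alpha_7, alpha_3, alpha_2, alpha_5, alpha_6, alpha_4, alpha_1). So the algebra is type A_7, i.e. sl(8).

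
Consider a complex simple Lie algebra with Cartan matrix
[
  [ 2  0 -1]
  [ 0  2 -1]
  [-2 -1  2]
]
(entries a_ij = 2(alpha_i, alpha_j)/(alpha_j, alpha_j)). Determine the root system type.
B_3 (so(7))

The matrix has rank 3 with 2's on the diagonal. Reading the off-diagonal entries as Dynkin edges (a single edge where a_ij = a_ji = -1; a double or triple edge where a_ij * a_ji = 2 or 3), the diagram is a chain of 3 nodes with a double edge at one end; the terminal node there is the unique short simple root (B_3). One simple-root ordering that puts it in standard form is (alpha_2, alpha_3, alpha_1). So the algebra is type B_3, i.e. so(7).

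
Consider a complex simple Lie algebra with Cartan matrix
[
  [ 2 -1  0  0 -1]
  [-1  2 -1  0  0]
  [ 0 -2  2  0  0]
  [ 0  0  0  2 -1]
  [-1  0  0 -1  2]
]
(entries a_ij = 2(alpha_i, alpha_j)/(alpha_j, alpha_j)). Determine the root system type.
The matrix has rank 5 with 2's on the diagonal. Reading the off-diagonal entries as Dynkin edges (a single edge where a_ij = a_ji = -1; a double or triple edge where a_ij * a_ji = 2 or 3), the diagram is a chain of 5 nodes with a double edge at one end; the terminal node there is the unique long simple root (C_5). One simple-root ordering that puts it in standard form is (alpha_4, alpha_5, alpha_1, alpha_2, alpha_3). So the algebra is type C_5, i.e. sp(10).

C_5 (sp(10))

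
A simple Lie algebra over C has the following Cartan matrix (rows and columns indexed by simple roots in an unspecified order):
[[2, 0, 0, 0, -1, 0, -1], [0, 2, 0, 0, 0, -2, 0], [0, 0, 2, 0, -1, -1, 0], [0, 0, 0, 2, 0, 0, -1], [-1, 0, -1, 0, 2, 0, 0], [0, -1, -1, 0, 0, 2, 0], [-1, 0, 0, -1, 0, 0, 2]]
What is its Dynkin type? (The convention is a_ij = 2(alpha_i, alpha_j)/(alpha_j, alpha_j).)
C_7 (sp(14))

The matrix has rank 7 with 2's on the diagonal. Reading the off-diagonal entries as Dynkin edges (a single edge where a_ij = a_ji = -1; a double or triple edge where a_ij * a_ji = 2 or 3), the diagram is a chain of 7 nodes with a double edge at one end; the terminal node there is the unique long simple root (C_7). One simple-root ordering that puts it in standard form is (alpha_4, alpha_7, alpha_1, alpha_5, alpha_3, alpha_6, alpha_2). So the algebra is type C_7, i.e. sp(14).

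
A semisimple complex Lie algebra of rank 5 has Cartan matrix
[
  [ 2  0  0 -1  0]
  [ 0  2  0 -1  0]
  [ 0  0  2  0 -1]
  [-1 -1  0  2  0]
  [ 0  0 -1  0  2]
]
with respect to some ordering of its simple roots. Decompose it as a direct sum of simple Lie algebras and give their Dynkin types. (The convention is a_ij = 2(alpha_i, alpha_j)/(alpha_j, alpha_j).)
The diagram associated to this matrix has two connected components: the simple roots {alpha_3, alpha_5} form a chain of 2 nodes with single edges (A_2), and {alpha_1, alpha_2, alpha_4} form a chain of 3 nodes with single edges (A_3). A semisimple Lie algebra decomposes uniquely as the direct sum of simple ideals, one per connected component of its Dynkin diagram, so g ≅ A_2 ⊕ A_3 (dimension 8 + 15 = 23).

A2 ⊕ A3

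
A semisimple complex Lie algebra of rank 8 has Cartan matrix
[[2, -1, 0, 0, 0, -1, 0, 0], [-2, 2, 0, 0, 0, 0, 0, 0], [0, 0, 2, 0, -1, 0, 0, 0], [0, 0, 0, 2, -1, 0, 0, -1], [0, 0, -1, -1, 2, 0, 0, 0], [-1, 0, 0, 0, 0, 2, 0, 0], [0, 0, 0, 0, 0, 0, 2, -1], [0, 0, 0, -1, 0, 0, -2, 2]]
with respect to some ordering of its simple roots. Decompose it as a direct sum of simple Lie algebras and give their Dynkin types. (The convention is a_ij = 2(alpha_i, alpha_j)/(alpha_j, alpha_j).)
B_5 + C_3

The diagram associated to this matrix has two connected components: the simple roots {alpha_3, alpha_4, alpha_5, alpha_7, alpha_8} form a chain of 5 nodes with a double edge at one end; the terminal node there is the unique short simple root (B_5), and {alpha_1, alpha_2, alpha_6} form a chain of 3 nodes with a double edge at one end; the terminal node there is the unique long simple root (C_3). A semisimple Lie algebra decomposes uniquely as the direct sum of simple ideals, one per connected component of its Dynkin diagram, so g ≅ B_5 ⊕ C_3 (dimension 55 + 21 = 76).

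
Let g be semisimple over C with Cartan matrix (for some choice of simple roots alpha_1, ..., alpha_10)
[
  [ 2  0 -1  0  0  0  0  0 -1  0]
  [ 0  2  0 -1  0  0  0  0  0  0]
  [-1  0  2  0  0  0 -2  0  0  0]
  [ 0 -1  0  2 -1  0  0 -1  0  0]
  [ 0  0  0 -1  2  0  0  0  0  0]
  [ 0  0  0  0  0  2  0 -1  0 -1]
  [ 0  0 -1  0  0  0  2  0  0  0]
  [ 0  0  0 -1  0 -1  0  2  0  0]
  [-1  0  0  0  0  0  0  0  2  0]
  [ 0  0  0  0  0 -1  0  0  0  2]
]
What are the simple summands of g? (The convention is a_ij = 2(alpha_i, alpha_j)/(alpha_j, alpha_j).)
B_4 ⊕ D_6

The diagram associated to this matrix has two connected components: the simple roots {alpha_1, alpha_3, alpha_7, alpha_9} form a chain of 4 nodes with a double edge at one end; the terminal node there is the unique short simple root (B_4), and {alpha_2, alpha_4, alpha_5, alpha_6, alpha_8, alpha_10} form a chain of 4 nodes with a fork of two nodes at one end (D_6). A semisimple Lie algebra decomposes uniquely as the direct sum of simple ideals, one per connected component of its Dynkin diagram, so g ≅ B_4 ⊕ D_6 (dimension 36 + 66 = 102).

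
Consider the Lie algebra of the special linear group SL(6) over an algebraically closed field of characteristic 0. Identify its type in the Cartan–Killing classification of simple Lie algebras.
A_5 (sl(6))

This is sl(6), which has dimension 6^2 - 1 = 35 and rank 6 - 1 = 5 (a Cartan subalgebra is the diagonal traceless matrices). In the classification of classical Lie algebras, the special linear algebra sl(n+1) has type A_n; here n = 5, so the Dynkin diagram is a chain of 5 nodes with single edges (A_5). Hence the type is A_5.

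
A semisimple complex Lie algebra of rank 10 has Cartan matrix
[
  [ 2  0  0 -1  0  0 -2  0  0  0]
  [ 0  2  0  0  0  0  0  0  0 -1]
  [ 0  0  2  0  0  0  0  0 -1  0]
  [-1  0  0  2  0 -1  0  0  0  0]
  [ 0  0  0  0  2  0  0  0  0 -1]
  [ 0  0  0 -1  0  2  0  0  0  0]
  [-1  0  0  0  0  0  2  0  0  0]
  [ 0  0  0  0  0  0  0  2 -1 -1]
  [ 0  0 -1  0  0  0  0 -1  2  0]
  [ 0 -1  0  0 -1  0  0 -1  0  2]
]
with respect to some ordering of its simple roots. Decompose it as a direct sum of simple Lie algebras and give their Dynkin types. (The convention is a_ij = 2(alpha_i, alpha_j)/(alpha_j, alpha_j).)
The diagram associated to this matrix has two connected components: the simple roots {alpha_1, alpha_4, alpha_6, alpha_7} form a chain of 4 nodes with a double edge at one end; the terminal node there is the unique short simple root (B_4), and {alpha_2, alpha_3, alpha_5, alpha_8, alpha_9, alpha_10} form a chain of 4 nodes with a fork of two nodes at one end (D_6). A semisimple Lie algebra decomposes uniquely as the direct sum of simple ideals, one per connected component of its Dynkin diagram, so g ≅ B_4 ⊕ D_6 (dimension 36 + 66 = 102).

B_4 (so(9)) + D_6 (so(12))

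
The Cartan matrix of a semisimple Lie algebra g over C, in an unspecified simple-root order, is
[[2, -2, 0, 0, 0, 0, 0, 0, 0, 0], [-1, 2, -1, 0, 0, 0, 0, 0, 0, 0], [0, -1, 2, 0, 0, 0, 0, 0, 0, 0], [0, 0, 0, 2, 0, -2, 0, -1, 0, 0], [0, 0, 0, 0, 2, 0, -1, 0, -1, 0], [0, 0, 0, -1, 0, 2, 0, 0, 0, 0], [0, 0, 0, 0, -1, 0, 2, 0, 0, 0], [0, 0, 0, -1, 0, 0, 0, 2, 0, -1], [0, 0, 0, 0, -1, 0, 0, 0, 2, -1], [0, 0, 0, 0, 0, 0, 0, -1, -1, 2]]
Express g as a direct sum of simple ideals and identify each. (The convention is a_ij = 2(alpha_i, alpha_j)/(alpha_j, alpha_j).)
The diagram associated to this matrix has two connected components: the simple roots {alpha_4, alpha_5, alpha_6, alpha_7, alpha_8, alpha_9, alpha_10} form a chain of 7 nodes with a double edge at one end; the terminal node there is the unique short simple root (B_7), and {alpha_1, alpha_2, alpha_3} form a chain of 3 nodes with a double edge at one end; the terminal node there is the unique long simple root (C_3). A semisimple Lie algebra decomposes uniquely as the direct sum of simple ideals, one per connected component of its Dynkin diagram, so g ≅ B_7 ⊕ C_3 (dimension 105 + 21 = 126).

B_7 + C_3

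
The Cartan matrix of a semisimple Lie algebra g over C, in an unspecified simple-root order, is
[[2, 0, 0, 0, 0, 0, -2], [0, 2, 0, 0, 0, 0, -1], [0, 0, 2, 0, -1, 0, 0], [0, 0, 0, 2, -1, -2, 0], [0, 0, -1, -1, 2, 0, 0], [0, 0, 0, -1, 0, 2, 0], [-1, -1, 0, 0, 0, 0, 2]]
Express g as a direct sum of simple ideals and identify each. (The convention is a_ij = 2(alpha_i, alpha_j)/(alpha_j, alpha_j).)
The diagram associated to this matrix has two connected components: the simple roots {alpha_3, alpha_4, alpha_5, alpha_6} form a chain of 4 nodes with a double edge at one end; the terminal node there is the unique short simple root (B_4), and {alpha_1, alpha_2, alpha_7} form a chain of 3 nodes with a double edge at one end; the terminal node there is the unique long simple root (C_3). A semisimple Lie algebra decomposes uniquely as the direct sum of simple ideals, one per connected component of its Dynkin diagram, so g ≅ B_4 ⊕ C_3 (dimension 36 + 21 = 57).

B_4 + C_3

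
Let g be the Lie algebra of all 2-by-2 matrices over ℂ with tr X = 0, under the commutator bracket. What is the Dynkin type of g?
This is sl(2), which has dimension 2^2 - 1 = 3 and rank 2 - 1 = 1 (a Cartan subalgebra is the diagonal traceless matrices). In the classification of classical Lie algebras, the special linear algebra sl(n+1) has type A_n; here n = 1, so the Dynkin diagram is a chain of 1 nodes with single edges (A_1). Hence the type is A_1.

A_1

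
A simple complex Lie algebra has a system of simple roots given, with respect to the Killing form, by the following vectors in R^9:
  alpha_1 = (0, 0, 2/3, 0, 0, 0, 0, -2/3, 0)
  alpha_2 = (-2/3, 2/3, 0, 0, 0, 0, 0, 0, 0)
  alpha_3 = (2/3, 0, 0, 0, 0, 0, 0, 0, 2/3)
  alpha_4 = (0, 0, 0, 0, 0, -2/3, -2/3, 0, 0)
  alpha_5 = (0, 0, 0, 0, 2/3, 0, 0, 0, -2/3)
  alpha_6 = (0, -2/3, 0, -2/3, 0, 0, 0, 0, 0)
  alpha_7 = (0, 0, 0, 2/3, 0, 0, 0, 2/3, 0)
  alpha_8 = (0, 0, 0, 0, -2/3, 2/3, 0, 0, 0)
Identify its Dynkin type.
Compute the Cartan integers a_ij = 2(alpha_i, alpha_j)/(alpha_j, alpha_j); the resulting 8x8 Cartan matrix is
[[2, 0, 0, 0, 0, 0, -1, 0], [0, 2, -1, 0, 0, -1, 0, 0], [0, -1, 2, 0, -1, 0, 0, 0], [0, 0, 0, 2, 0, 0, 0, -1], [0, 0, -1, 0, 2, 0, 0, -1], [0, -1, 0, 0, 0, 2, -1, 0], [-1, 0, 0, 0, 0, -1, 2, 0], [0, 0, 0, -1, -1, 0, 0, 2]].
All simple roots have the same length, so the diagram is simply laced. The associated Dynkin diagram is a chain of 8 nodes with single edges (A_8), so the type is A_8 (the algebra sl(9)).

A8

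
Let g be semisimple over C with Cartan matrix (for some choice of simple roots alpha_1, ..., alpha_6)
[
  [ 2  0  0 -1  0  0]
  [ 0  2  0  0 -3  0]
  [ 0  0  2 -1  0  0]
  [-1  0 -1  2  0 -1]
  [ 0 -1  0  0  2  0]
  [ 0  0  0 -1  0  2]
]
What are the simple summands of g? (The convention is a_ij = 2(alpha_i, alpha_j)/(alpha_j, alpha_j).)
D4 ⊕ G2

The diagram associated to this matrix has two connected components: the simple roots {alpha_1, alpha_3, alpha_4, alpha_6} form a chain of 2 nodes with a fork of two nodes at one end (D_4), and {alpha_2, alpha_5} form two nodes joined by a triple edge (G_2). A semisimple Lie algebra decomposes uniquely as the direct sum of simple ideals, one per connected component of its Dynkin diagram, so g ≅ D_4 ⊕ G_2 (dimension 28 + 14 = 42).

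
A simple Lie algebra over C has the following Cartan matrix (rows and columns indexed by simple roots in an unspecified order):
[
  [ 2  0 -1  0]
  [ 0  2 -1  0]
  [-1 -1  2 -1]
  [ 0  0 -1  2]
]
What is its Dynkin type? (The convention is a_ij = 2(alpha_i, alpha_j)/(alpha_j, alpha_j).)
The matrix has rank 4 with 2's on the diagonal. Reading the off-diagonal entries as Dynkin edges (a single edge where a_ij = a_ji = -1; a double or triple edge where a_ij * a_ji = 2 or 3), the diagram is a chain of 2 nodes with a fork of two nodes at one end (D_4). One simple-root ordering that puts it in standard form is (alpha_1, alpha_3, alpha_2, alpha_4). So the algebra is type D_4, i.e. so(8).

D4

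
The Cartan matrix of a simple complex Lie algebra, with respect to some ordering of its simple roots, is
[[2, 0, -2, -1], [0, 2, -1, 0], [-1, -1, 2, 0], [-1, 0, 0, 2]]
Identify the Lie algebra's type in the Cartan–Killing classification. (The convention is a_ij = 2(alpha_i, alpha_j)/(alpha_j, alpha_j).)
The matrix has rank 4 with 2's on the diagonal. Reading the off-diagonal entries as Dynkin edges (a single edge where a_ij = a_ji = -1; a double or triple edge where a_ij * a_ji = 2 or 3), the diagram is a chain of 4 nodes with a double edge between the middle two (F_4). One simple-root ordering that puts it in standard form is (alpha_4, alpha_1, alpha_3, alpha_2). So the algebra is type F_4.

F_4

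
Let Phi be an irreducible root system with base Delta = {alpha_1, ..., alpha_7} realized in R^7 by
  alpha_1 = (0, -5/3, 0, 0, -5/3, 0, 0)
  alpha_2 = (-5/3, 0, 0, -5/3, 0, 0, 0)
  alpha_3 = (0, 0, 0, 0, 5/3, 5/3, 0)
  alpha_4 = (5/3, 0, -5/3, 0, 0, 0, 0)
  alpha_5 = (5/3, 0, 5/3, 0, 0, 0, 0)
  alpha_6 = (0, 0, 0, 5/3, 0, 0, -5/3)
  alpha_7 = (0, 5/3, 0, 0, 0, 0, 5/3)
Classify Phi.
D_7 (so(14))

Compute the Cartan integers a_ij = 2(alpha_i, alpha_j)/(alpha_j, alpha_j); the resulting 7x7 Cartan matrix is
[[2, 0, -1, 0, 0, 0, -1], [0, 2, 0, -1, -1, -1, 0], [-1, 0, 2, 0, 0, 0, 0], [0, -1, 0, 2, 0, 0, 0], [0, -1, 0, 0, 2, 0, 0], [0, -1, 0, 0, 0, 2, -1], [-1, 0, 0, 0, 0, -1, 2]].
All simple roots have the same length, so the diagram is simply laced. The associated Dynkin diagram is a chain of 5 nodes with a fork of two nodes at one end (D_7), so the type is D_7 (the algebra so(14)).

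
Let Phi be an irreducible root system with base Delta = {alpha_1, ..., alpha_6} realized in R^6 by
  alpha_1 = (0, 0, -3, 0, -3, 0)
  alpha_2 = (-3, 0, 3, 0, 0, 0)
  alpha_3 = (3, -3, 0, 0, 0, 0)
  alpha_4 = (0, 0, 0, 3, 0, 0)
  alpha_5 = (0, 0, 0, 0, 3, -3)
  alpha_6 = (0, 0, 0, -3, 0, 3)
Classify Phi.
type B_6

Compute the Cartan integers a_ij = 2(alpha_i, alpha_j)/(alpha_j, alpha_j); the resulting 6x6 Cartan matrix is
[[2, -1, 0, 0, -1, 0], [-1, 2, -1, 0, 0, 0], [0, -1, 2, 0, 0, 0], [0, 0, 0, 2, 0, -1], [-1, 0, 0, 0, 2, -1], [0, 0, 0, -2, -1, 2]].
The roots have two lengths (squared-length ratio 2:1); the short ones are alpha_{4}. The associated Dynkin diagram is a chain of 6 nodes with a double edge at one end; the terminal node there is the unique short simple root (B_6), so the type is B_6 (the algebra so(13)).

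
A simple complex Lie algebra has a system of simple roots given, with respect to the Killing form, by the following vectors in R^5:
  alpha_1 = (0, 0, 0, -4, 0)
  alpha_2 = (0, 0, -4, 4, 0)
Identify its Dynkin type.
Compute the Cartan integers a_ij = 2(alpha_i, alpha_j)/(alpha_j, alpha_j); the resulting 2x2 Cartan matrix is
[[2, -1], [-2, 2]].
The roots have two lengths (squared-length ratio 2:1); the short ones are alpha_{1}. The associated Dynkin diagram is a chain of 2 nodes with a double edge at one end; the terminal node there is the unique short simple root (B_2), so the type is B_2 (the algebra so(5)).

type B_2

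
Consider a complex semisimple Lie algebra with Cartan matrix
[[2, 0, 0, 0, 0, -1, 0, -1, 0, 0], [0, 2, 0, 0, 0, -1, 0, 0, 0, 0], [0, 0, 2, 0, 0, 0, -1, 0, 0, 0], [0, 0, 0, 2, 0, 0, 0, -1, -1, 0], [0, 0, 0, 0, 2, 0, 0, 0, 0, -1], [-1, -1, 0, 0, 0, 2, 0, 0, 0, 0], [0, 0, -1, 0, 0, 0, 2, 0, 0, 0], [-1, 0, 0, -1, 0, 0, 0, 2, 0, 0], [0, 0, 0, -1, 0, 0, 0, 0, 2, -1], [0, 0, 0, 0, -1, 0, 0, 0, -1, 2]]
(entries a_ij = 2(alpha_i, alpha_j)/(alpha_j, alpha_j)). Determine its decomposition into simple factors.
A_2 ⊕ A_8

The diagram associated to this matrix has two connected components: the simple roots {alpha_3, alpha_7} form a chain of 2 nodes with single edges (A_2), and {alpha_1, alpha_2, alpha_4, alpha_5, alpha_6, alpha_8, alpha_9, alpha_10} form a chain of 8 nodes with single edges (A_8). A semisimple Lie algebra decomposes uniquely as the direct sum of simple ideals, one per connected component of its Dynkin diagram, so g ≅ A_2 ⊕ A_8 (dimension 8 + 80 = 88).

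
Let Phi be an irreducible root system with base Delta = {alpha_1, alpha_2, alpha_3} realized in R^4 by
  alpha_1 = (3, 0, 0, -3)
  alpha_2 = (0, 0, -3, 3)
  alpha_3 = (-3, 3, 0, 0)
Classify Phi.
Compute the Cartan integers a_ij = 2(alpha_i, alpha_j)/(alpha_j, alpha_j); the resulting 3x3 Cartan matrix is
[[2, -1, -1], [-1, 2, 0], [-1, 0, 2]].
All simple roots have the same length, so the diagram is simply laced. The associated Dynkin diagram is a chain of 3 nodes with single edges (A_3), so the type is A_3 (the algebra sl(4)).

A3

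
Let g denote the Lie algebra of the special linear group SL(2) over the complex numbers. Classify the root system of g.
type A_1

This is sl(2), which has dimension 2^2 - 1 = 3 and rank 2 - 1 = 1 (a Cartan subalgebra is the diagonal traceless matrices). In the classification of classical Lie algebras, the special linear algebra sl(n+1) has type A_n; here n = 1, so the Dynkin diagram is a chain of 1 nodes with single edges (A_1). Hence the type is A_1.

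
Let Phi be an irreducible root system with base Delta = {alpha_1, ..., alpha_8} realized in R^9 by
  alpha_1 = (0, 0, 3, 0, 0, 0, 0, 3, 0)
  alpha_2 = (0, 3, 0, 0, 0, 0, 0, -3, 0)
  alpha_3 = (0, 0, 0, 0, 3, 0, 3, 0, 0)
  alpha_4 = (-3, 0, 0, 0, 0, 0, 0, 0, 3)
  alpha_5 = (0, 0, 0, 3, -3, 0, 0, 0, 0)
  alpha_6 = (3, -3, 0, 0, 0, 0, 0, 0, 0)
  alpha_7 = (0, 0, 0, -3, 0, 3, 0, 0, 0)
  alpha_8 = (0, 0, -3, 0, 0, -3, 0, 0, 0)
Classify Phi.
Compute the Cartan integers a_ij = 2(alpha_i, alpha_j)/(alpha_j, alpha_j); the resulting 8x8 Cartan matrix is
[[2, -1, 0, 0, 0, 0, 0, -1], [-1, 2, 0, 0, 0, -1, 0, 0], [0, 0, 2, 0, -1, 0, 0, 0], [0, 0, 0, 2, 0, -1, 0, 0], [0, 0, -1, 0, 2, 0, -1, 0], [0, -1, 0, -1, 0, 2, 0, 0], [0, 0, 0, 0, -1, 0, 2, -1], [-1, 0, 0, 0, 0, 0, -1, 2]].
All simple roots have the same length, so the diagram is simply laced. The associated Dynkin diagram is a chain of 8 nodes with single edges (A_8), so the type is A_8 (the algebra sl(9)).

A8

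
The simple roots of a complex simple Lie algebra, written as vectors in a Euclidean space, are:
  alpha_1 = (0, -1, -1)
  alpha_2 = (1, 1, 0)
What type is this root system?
Compute the Cartan integers a_ij = 2(alpha_i, alpha_j)/(alpha_j, alpha_j); the resulting 2x2 Cartan matrix is
[[2, -1], [-1, 2]].
All simple roots have the same length, so the diagram is simply laced. The associated Dynkin diagram is a chain of 2 nodes with single edges (A_2), so the type is A_2 (the algebra sl(3)).

A2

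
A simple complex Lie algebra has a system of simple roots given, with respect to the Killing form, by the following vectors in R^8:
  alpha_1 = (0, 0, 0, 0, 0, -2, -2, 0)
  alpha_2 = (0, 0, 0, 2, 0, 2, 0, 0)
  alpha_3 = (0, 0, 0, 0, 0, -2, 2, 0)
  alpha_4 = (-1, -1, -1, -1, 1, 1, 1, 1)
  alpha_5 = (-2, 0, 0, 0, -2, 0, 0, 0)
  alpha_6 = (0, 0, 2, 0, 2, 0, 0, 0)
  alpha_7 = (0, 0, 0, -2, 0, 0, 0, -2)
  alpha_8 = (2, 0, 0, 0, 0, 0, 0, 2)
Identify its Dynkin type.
Compute the Cartan integers a_ij = 2(alpha_i, alpha_j)/(alpha_j, alpha_j); the resulting 8x8 Cartan matrix is
[[2, -1, 0, -1, 0, 0, 0, 0], [-1, 2, -1, 0, 0, 0, -1, 0], [0, -1, 2, 0, 0, 0, 0, 0], [-1, 0, 0, 2, 0, 0, 0, 0], [0, 0, 0, 0, 2, -1, 0, -1], [0, 0, 0, 0, -1, 2, 0, 0], [0, -1, 0, 0, 0, 0, 2, -1], [0, 0, 0, 0, -1, 0, -1, 2]].
All simple roots have the same length, so the diagram is simply laced. The associated Dynkin diagram is a chain of 7 nodes with one extra node attached to the third node from one end (E_8), so the type is E_8.

type E_8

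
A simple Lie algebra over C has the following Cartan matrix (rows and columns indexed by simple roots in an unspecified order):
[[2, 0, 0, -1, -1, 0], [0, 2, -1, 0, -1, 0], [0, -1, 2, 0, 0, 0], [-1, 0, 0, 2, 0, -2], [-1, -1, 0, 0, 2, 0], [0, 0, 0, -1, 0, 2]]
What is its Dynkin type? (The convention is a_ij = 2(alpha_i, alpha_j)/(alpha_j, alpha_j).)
B_6 (so(13))

The matrix has rank 6 with 2's on the diagonal. Reading the off-diagonal entries as Dynkin edges (a single edge where a_ij = a_ji = -1; a double or triple edge where a_ij * a_ji = 2 or 3), the diagram is a chain of 6 nodes with a double edge at one end; the terminal node there is the unique short simple root (B_6). One simple-root ordering that puts it in standard form is (alpha_3, alpha_2, alpha_5, alpha_1, alpha_4, alpha_6). So the algebra is type B_6, i.e. so(13).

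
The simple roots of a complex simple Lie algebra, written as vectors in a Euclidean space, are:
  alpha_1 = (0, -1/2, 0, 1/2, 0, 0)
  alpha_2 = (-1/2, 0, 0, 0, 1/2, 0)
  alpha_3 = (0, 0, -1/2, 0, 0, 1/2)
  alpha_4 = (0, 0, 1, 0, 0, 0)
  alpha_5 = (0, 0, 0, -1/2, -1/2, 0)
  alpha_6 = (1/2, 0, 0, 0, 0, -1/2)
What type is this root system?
type C_6

Compute the Cartan integers a_ij = 2(alpha_i, alpha_j)/(alpha_j, alpha_j); the resulting 6x6 Cartan matrix is
[[2, 0, 0, 0, -1, 0], [0, 2, 0, 0, -1, -1], [0, 0, 2, -1, 0, -1], [0, 0, -2, 2, 0, 0], [-1, -1, 0, 0, 2, 0], [0, -1, -1, 0, 0, 2]].
The roots have two lengths (squared-length ratio 2:1); the short ones are alpha_{1,2,3,5,6}. The associated Dynkin diagram is a chain of 6 nodes with a double edge at one end; the terminal node there is the unique long simple root (C_6), so the type is C_6 (the algebra sp(12)).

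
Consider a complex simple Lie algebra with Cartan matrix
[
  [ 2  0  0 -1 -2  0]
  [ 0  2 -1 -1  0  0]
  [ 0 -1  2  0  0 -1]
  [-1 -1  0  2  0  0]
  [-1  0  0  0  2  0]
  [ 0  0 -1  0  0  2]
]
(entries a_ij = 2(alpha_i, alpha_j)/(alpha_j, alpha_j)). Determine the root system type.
The matrix has rank 6 with 2's on the diagonal. Reading the off-diagonal entries as Dynkin edges (a single edge where a_ij = a_ji = -1; a double or triple edge where a_ij * a_ji = 2 or 3), the diagram is a chain of 6 nodes with a double edge at one end; the terminal node there is the unique short simple root (B_6). One simple-root ordering that puts it in standard form is (alpha_6, alpha_3, alpha_2, alpha_4, alpha_1, alpha_5). So the algebra is type B_6, i.e. so(13).

B6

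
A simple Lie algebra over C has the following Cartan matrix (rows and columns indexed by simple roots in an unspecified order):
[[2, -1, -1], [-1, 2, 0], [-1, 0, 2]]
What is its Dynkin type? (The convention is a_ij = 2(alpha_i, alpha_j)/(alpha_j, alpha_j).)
A3

The matrix has rank 3 with 2's on the diagonal. Reading the off-diagonal entries as Dynkin edges (a single edge where a_ij = a_ji = -1; a double or triple edge where a_ij * a_ji = 2 or 3), the diagram is a chain of 3 nodes with single edges (A_3). One simple-root ordering that puts it in standard form is (alpha_2, alpha_1, alpha_3). So the algebra is type A_3, i.e. sl(4).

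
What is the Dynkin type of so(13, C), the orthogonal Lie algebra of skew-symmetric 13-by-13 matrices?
This is so(13) with 13 odd, which has dimension 13(13-1)/2 = 78 and rank (13-1)/2 = 6. In the classification of classical Lie algebras, the orthogonal algebra so(2n+1) in an odd number of variables has type B_n; here n = 6, so the Dynkin diagram is a chain of 6 nodes with a double edge at one end; the terminal node there is the unique short simple root (B_6). Hence the type is B_6.

B_6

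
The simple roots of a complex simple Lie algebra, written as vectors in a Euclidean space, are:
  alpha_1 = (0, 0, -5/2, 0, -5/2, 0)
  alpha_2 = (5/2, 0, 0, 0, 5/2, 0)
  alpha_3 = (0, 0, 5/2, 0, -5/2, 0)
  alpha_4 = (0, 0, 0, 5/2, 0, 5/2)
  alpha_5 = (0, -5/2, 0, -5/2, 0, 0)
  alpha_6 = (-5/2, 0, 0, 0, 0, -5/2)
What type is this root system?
type D_6

Compute the Cartan integers a_ij = 2(alpha_i, alpha_j)/(alpha_j, alpha_j); the resulting 6x6 Cartan matrix is
[[2, -1, 0, 0, 0, 0], [-1, 2, -1, 0, 0, -1], [0, -1, 2, 0, 0, 0], [0, 0, 0, 2, -1, -1], [0, 0, 0, -1, 2, 0], [0, -1, 0, -1, 0, 2]].
All simple roots have the same length, so the diagram is simply laced. The associated Dynkin diagram is a chain of 4 nodes with a fork of two nodes at one end (D_6), so the type is D_6 (the algebra so(12)).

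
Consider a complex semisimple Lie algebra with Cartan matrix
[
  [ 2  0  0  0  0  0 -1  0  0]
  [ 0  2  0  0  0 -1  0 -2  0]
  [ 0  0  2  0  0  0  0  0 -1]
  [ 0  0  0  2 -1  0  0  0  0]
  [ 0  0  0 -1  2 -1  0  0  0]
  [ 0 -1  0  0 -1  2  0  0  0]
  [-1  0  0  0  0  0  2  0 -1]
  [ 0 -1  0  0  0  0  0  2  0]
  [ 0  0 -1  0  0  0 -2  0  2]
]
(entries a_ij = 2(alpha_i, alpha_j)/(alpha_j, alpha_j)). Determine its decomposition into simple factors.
The diagram associated to this matrix has two connected components: the simple roots {alpha_2, alpha_4, alpha_5, alpha_6, alpha_8} form a chain of 5 nodes with a double edge at one end; the terminal node there is the unique short simple root (B_5), and {alpha_1, alpha_3, alpha_7, alpha_9} form a chain of 4 nodes with a double edge between the middle two (F_4). A semisimple Lie algebra decomposes uniquely as the direct sum of simple ideals, one per connected component of its Dynkin diagram, so g ≅ B_5 ⊕ F_4 (dimension 55 + 52 = 107).

B5 ⊕ F4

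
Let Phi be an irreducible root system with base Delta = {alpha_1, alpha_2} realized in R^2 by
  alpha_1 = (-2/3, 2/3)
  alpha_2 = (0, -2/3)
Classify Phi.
Compute the Cartan integers a_ij = 2(alpha_i, alpha_j)/(alpha_j, alpha_j); the resulting 2x2 Cartan matrix is
[[2, -2], [-1, 2]].
The roots have two lengths (squared-length ratio 2:1); the short ones are alpha_{2}. The associated Dynkin diagram is a chain of 2 nodes with a double edge at one end; the terminal node there is the unique short simple root (B_2), so the type is B_2 (the algebra so(5)).

B_2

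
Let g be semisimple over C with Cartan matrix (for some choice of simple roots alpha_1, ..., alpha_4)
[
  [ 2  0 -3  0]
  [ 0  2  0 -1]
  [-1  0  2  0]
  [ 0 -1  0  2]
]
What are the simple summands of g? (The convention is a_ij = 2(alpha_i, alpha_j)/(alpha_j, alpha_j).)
The diagram associated to this matrix has two connected components: the simple roots {alpha_2, alpha_4} form a chain of 2 nodes with single edges (A_2), and {alpha_1, alpha_3} form two nodes joined by a triple edge (G_2). A semisimple Lie algebra decomposes uniquely as the direct sum of simple ideals, one per connected component of its Dynkin diagram, so g ≅ A_2 ⊕ G_2 (dimension 8 + 14 = 22).

A_2 ⊕ G_2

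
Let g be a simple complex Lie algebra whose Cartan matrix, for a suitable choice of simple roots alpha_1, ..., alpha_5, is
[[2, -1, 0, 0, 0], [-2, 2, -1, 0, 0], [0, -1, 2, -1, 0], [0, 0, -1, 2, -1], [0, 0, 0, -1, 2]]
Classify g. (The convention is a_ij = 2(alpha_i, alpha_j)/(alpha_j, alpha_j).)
B_5

The matrix has rank 5 with 2's on the diagonal. Reading the off-diagonal entries as Dynkin edges (a single edge where a_ij = a_ji = -1; a double or triple edge where a_ij * a_ji = 2 or 3), the diagram is a chain of 5 nodes with a double edge at one end; the terminal node there is the unique short simple root (B_5). One simple-root ordering that puts it in standard form is (alpha_5, alpha_4, alpha_3, alpha_2, alpha_1). So the algebra is type B_5, i.e. so(11).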